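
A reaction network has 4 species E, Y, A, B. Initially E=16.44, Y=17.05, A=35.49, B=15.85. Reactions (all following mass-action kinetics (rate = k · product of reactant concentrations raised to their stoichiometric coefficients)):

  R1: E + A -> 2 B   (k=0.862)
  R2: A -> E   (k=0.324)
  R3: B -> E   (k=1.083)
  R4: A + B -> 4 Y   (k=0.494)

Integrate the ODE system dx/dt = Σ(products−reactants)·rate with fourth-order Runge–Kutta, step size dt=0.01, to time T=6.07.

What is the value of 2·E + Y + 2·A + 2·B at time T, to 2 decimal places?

Value at T = 152.61

Check how each reaction changes W = 2·E + Y + 2·A + 2·B (weight of products minus weight of reactants):
R1: E + A -> 2 B: (2·2) − (2·1 + 2·1) = 4 − 4 = 0
R2: A -> E: (2·1) − (2·1) = 2 − 2 = 0
R3: B -> E: (2·1) − (2·1) = 2 − 2 = 0
R4: A + B -> 4 Y: (1·4) − (2·1 + 2·1) = 4 − 4 = 0
Every reaction leaves W unchanged, so W is conserved and no simulation is needed: W(T) = W(0) = 2·16.44 + 17.05 + 2·35.49 + 2·15.85 = 152.61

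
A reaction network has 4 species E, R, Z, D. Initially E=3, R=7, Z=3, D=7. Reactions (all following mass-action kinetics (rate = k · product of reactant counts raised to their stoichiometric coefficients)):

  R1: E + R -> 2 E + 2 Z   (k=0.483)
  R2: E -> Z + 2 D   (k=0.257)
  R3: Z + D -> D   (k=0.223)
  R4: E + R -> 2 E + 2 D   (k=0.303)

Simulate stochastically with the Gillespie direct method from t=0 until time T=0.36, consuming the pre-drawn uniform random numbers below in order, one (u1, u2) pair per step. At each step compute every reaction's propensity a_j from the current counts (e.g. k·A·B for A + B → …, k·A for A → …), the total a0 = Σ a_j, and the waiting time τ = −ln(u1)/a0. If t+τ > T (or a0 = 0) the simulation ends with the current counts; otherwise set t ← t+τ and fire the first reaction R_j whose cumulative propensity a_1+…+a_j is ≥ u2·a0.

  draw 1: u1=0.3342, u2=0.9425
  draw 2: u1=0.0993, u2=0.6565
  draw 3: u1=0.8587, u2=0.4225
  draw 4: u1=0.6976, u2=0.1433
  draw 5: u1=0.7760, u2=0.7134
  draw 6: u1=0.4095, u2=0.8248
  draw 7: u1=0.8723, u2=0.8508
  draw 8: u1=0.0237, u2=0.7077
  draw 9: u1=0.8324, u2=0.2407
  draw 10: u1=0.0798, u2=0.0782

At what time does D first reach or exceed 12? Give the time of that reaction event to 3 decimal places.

Threshold first reached at t = 0.199

t=0.000: E=3 R=7 Z=3 D=7
Draw 1: a1=10.143, a2=0.771, a3=4.683, a4=6.363, a0=21.960; τ=−ln(0.3342)/21.960=0.050 → t=0.050; u2·a0=0.9425·21.960=20.697; a1+…+a3=15.597 < 20.697 ≤ a1+…+a4=21.960 → R4 fires; E=4 R=6 Z=3 D=9
Draw 2: a1=11.592, a2=1.028, a3=6.021, a4=7.272, a0=25.913; τ=−ln(0.0993)/25.913=0.089 → t=0.139; u2·a0=0.6565·25.913=17.012; a1+a2=12.620 < 17.012 ≤ a1+…+a3=18.641 → R3 fires; E=4 R=6 Z=2 D=9
Draw 3: a1=11.592, a2=1.028, a3=4.014, a4=7.272, a0=23.906; τ=−ln(0.8587)/23.906=0.006 → t=0.145; u2·a0=0.4225·23.906=10.100 ≤ a1=11.592 → R1 fires; E=5 R=5 Z=4 D=9
Draw 4: a1=12.075, a2=1.285, a3=8.028, a4=7.575, a0=28.963; τ=−ln(0.6976)/28.963=0.012 → t=0.158; u2·a0=0.1433·28.963=4.150 ≤ a1=12.075 → R1 fires; E=6 R=4 Z=6 D=9
Draw 5: a1=11.592, a2=1.542, a3=12.042, a4=7.272, a0=32.448; τ=−ln(0.7760)/32.448=0.008 → t=0.166; u2·a0=0.7134·32.448=23.148; a1+a2=13.134 < 23.148 ≤ a1+…+a3=25.176 → R3 fires; E=6 R=4 Z=5 D=9
Draw 6: a1=11.592, a2=1.542, a3=10.035, a4=7.272, a0=30.441; τ=−ln(0.4095)/30.441=0.029 → t=0.195; u2·a0=0.8248·30.441=25.108; a1+…+a3=23.169 < 25.108 ≤ a1+…+a4=30.441 → R4 fires; E=7 R=3 Z=5 D=11
Draw 7: a1=10.143, a2=1.799, a3=12.265, a4=6.363, a0=30.570; τ=−ln(0.8723)/30.570=0.004 → t=0.199; u2·a0=0.8508·30.570=26.009; a1+…+a3=24.207 < 26.009 ≤ a1+…+a4=30.570 → R4 fires; E=8 R=2 Z=5 D=13
Draw 8: a1=7.728, a2=2.056, a3=14.495, a4=4.848, a0=29.127; τ=−ln(0.0237)/29.127=0.128 → t=0.328; u2·a0=0.7077·29.127=20.613; a1+a2=9.784 < 20.613 ≤ a1+…+a3=24.279 → R3 fires; E=8 R=2 Z=4 D=13
Draw 9: a1=7.728, a2=2.056, a3=11.596, a4=4.848, a0=26.228; τ=−ln(0.8324)/26.228=0.007 → t=0.335; u2·a0=0.2407·26.228=6.313 ≤ a1=7.728 → R1 fires; E=9 R=1 Z=6 D=13
Draw 10: a1=4.347, a2=2.313, a3=17.394, a4=2.727, a0=26.781; τ=−ln(0.0798)/26.781=0.094 → t=0.429 > T=0.36: stop.
D first becomes ≥ 12 when it reaches 13 at the event at t=0.199.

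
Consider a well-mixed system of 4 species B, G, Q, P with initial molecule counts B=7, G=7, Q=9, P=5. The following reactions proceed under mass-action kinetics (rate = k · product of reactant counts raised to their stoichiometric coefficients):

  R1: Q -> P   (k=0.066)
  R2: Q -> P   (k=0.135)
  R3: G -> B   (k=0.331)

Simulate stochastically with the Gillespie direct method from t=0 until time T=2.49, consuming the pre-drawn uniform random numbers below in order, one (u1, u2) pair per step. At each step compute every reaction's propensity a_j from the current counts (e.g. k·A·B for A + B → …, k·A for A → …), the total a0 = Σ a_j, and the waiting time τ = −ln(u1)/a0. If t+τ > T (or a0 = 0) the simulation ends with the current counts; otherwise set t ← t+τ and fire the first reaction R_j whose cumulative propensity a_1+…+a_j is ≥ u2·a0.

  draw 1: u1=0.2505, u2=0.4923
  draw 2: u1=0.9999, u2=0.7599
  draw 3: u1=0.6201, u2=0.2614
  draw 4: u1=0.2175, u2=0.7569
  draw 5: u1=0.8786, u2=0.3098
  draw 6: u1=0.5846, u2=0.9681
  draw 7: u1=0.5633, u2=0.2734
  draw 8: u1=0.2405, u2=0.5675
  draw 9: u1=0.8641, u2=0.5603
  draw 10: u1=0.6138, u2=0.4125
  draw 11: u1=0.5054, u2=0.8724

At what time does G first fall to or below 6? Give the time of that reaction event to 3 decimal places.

Threshold first reached at t = 0.336

t=0.000: B=7 G=7 Q=9 P=5
Draw 1: a1=0.594, a2=1.215, a3=2.317, a0=4.126; τ=−ln(0.2505)/4.126=0.336 → t=0.336; u2·a0=0.4923·4.126=2.031; a1+a2=1.809 < 2.031 ≤ a1+…+a3=4.126 → R3 fires; B=8 G=6 Q=9 P=5
Draw 2: a1=0.594, a2=1.215, a3=1.986, a0=3.795; τ=−ln(0.9999)/3.795=0.000 → t=0.336; u2·a0=0.7599·3.795=2.884; a1+a2=1.809 < 2.884 ≤ a1+…+a3=3.795 → R3 fires; B=9 G=5 Q=9 P=5
Draw 3: a1=0.594, a2=1.215, a3=1.655, a0=3.464; τ=−ln(0.6201)/3.464=0.138 → t=0.473; u2·a0=0.2614·3.464=0.905; a1=0.594 < 0.905 ≤ a1+a2=1.809 → R2 fires; B=9 G=5 Q=8 P=6
Draw 4: a1=0.528, a2=1.080, a3=1.655, a0=3.263; τ=−ln(0.2175)/3.263=0.468 → t=0.941; u2·a0=0.7569·3.263=2.470; a1+a2=1.608 < 2.470 ≤ a1+…+a3=3.263 → R3 fires; B=10 G=4 Q=8 P=6
Draw 5: a1=0.528, a2=1.080, a3=1.324, a0=2.932; τ=−ln(0.8786)/2.932=0.044 → t=0.985; u2·a0=0.3098·2.932=0.908; a1=0.528 < 0.908 ≤ a1+a2=1.608 → R2 fires; B=10 G=4 Q=7 P=7
Draw 6: a1=0.462, a2=0.945, a3=1.324, a0=2.731; τ=−ln(0.5846)/2.731=0.197 → t=1.182; u2·a0=0.9681·2.731=2.644; a1+a2=1.407 < 2.644 ≤ a1+…+a3=2.731 → R3 fires; B=11 G=3 Q=7 P=7
Draw 7: a1=0.462, a2=0.945, a3=0.993, a0=2.400; τ=−ln(0.5633)/2.400=0.239 → t=1.421; u2·a0=0.2734·2.400=0.656; a1=0.462 < 0.656 ≤ a1+a2=1.407 → R2 fires; B=11 G=3 Q=6 P=8
Draw 8: a1=0.396, a2=0.810, a3=0.993, a0=2.199; τ=−ln(0.2405)/2.199=0.648 → t=2.069; u2·a0=0.5675·2.199=1.248; a1+a2=1.206 < 1.248 ≤ a1+…+a3=2.199 → R3 fires; B=12 G=2 Q=6 P=8
Draw 9: a1=0.396, a2=0.810, a3=0.662, a0=1.868; τ=−ln(0.8641)/1.868=0.078 → t=2.147; u2·a0=0.5603·1.868=1.047; a1=0.396 < 1.047 ≤ a1+a2=1.206 → R2 fires; B=12 G=2 Q=5 P=9
Draw 10: a1=0.330, a2=0.675, a3=0.662, a0=1.667; τ=−ln(0.6138)/1.667=0.293 → t=2.440; u2·a0=0.4125·1.667=0.688; a1=0.330 < 0.688 ≤ a1+a2=1.005 → R2 fires; B=12 G=2 Q=4 P=10
Draw 11: a1=0.264, a2=0.540, a3=0.662, a0=1.466; τ=−ln(0.5054)/1.466=0.465 → t=2.905 > T=2.49: stop.
G first becomes ≤ 6 when it reaches 6 at the event at t=0.336.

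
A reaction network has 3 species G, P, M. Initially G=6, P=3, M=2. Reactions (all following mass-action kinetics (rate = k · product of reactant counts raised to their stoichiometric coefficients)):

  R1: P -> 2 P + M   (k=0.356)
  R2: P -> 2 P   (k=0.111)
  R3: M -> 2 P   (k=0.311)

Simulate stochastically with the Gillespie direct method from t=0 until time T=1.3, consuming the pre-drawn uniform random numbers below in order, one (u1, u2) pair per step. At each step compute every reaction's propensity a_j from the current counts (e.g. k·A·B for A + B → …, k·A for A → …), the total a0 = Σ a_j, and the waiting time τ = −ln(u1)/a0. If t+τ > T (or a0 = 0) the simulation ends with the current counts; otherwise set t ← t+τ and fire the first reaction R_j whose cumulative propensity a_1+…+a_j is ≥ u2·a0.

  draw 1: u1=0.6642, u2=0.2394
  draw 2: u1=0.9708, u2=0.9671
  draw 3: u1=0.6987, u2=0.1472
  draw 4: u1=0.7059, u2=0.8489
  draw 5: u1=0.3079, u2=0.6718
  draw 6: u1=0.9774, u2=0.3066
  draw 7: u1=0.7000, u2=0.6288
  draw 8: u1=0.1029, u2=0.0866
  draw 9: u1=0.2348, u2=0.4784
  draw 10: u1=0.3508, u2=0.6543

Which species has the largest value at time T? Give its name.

Dominant species at T: P

t=0.000: G=6 P=3 M=2
Draw 1: a1=1.068, a2=0.333, a3=0.622, a0=2.023; τ=−ln(0.6642)/2.023=0.202 → t=0.202; u2·a0=0.2394·2.023=0.484 ≤ a1=1.068 → R1 fires; G=6 P=4 M=3
Draw 2: a1=1.424, a2=0.444, a3=0.933, a0=2.801; τ=−ln(0.9708)/2.801=0.011 → t=0.213; u2·a0=0.9671·2.801=2.709; a1+a2=1.868 < 2.709 ≤ a1+…+a3=2.801 → R3 fires; G=6 P=6 M=2
Draw 3: a1=2.136, a2=0.666, a3=0.622, a0=3.424; τ=−ln(0.6987)/3.424=0.105 → t=0.318; u2·a0=0.1472·3.424=0.504 ≤ a1=2.136 → R1 fires; G=6 P=7 M=3
Draw 4: a1=2.492, a2=0.777, a3=0.933, a0=4.202; τ=−ln(0.7059)/4.202=0.083 → t=0.400; u2·a0=0.8489·4.202=3.567; a1+a2=3.269 < 3.567 ≤ a1+…+a3=4.202 → R3 fires; G=6 P=9 M=2
Draw 5: a1=3.204, a2=0.999, a3=0.622, a0=4.825; τ=−ln(0.3079)/4.825=0.244 → t=0.645; u2·a0=0.6718·4.825=3.241; a1=3.204 < 3.241 ≤ a1+a2=4.203 → R2 fires; G=6 P=10 M=2
Draw 6: a1=3.560, a2=1.110, a3=0.622, a0=5.292; τ=−ln(0.9774)/5.292=0.004 → t=0.649; u2·a0=0.3066·5.292=1.623 ≤ a1=3.560 → R1 fires; G=6 P=11 M=3
Draw 7: a1=3.916, a2=1.221, a3=0.933, a0=6.070; τ=−ln(0.7000)/6.070=0.059 → t=0.708; u2·a0=0.6288·6.070=3.817 ≤ a1=3.916 → R1 fires; G=6 P=12 M=4
Draw 8: a1=4.272, a2=1.332, a3=1.244, a0=6.848; τ=−ln(0.1029)/6.848=0.332 → t=1.040; u2·a0=0.0866·6.848=0.593 ≤ a1=4.272 → R1 fires; G=6 P=13 M=5
Draw 9: a1=4.628, a2=1.443, a3=1.555, a0=7.626; τ=−ln(0.2348)/7.626=0.190 → t=1.230; u2·a0=0.4784·7.626=3.648 ≤ a1=4.628 → R1 fires; G=6 P=14 M=6
Draw 10: a1=4.984, a2=1.554, a3=1.866, a0=8.404; τ=−ln(0.3508)/8.404=0.125 → t=1.354 > T=1.3: stop.
At T=1.3: G=6 P=14 M=6; the largest is P.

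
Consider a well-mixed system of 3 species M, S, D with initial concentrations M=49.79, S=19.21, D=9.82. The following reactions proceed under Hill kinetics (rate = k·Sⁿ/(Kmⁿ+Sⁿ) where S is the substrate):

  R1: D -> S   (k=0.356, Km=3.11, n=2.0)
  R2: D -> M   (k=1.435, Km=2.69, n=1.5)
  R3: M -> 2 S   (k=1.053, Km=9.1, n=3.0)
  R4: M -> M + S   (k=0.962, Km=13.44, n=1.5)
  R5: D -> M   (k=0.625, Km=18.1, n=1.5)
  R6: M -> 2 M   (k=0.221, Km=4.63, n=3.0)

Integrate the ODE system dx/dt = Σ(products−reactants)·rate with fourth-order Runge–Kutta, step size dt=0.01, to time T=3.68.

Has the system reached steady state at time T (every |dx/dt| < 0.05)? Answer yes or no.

RK4 with dt=0.01: 368 steps to T=3.68. Trajectory (selected grid times):
t=0.00: M=49.79 S=19.21 D=9.82
t=0.41: M=50.03 S=20.55 D=9.11
t=0.82: M=50.26 S=21.88 D=8.41
t=1.23: M=50.47 S=23.21 D=7.73
t=1.64: M=50.67 S=24.54 D=7.07
t=2.04: M=50.85 S=25.84 D=6.45
t=2.45: M=51.01 S=27.16 D=5.83
t=2.86: M=51.14 S=28.47 D=5.25
t=3.27: M=51.26 S=29.79 D=4.69
t=3.68: M=51.35 S=31.09 D=4.17
Rates at T: R1=0.2286, R2=0.9447, R3=1.0472, R4=0.8484, R5=0.0621, R6=0.2208
dx/dt at T (Σ net stoichiometry × rate): M=+0.1805, S=+3.1713, D=-1.2354
Largest |dx/dt| is |+3.1713| (S) ≥ 0.05 → not steady.

Steady state at T: no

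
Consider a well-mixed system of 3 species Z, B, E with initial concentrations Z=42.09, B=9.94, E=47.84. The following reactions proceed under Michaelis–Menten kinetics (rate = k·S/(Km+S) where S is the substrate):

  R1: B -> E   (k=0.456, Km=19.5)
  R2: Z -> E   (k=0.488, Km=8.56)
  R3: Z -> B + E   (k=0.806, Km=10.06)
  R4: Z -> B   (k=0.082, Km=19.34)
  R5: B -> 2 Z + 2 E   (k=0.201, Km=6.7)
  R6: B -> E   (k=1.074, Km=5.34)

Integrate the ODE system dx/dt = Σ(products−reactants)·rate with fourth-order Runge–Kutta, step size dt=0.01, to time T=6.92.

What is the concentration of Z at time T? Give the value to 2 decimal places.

Z at T = 36.11

RK4 with dt=0.01: 692 steps to T=6.92. Trajectory (selected grid times):
t=0.00: Z=42.09 B=9.94 E=47.84
t=0.77: Z=41.42 B=9.74 E=49.49
t=1.54: Z=40.75 B=9.54 E=51.13
t=2.31: Z=40.08 B=9.35 E=52.76
t=3.08: Z=39.41 B=9.16 E=54.38
t=3.84: Z=38.76 B=8.97 E=55.97
t=4.61: Z=38.09 B=8.79 E=57.58
t=5.38: Z=37.43 B=8.62 E=59.17
t=6.15: Z=36.77 B=8.44 E=60.75
t=6.92: Z=36.11 B=8.28 E=62.32
Read off Z at T=6.92: 36.11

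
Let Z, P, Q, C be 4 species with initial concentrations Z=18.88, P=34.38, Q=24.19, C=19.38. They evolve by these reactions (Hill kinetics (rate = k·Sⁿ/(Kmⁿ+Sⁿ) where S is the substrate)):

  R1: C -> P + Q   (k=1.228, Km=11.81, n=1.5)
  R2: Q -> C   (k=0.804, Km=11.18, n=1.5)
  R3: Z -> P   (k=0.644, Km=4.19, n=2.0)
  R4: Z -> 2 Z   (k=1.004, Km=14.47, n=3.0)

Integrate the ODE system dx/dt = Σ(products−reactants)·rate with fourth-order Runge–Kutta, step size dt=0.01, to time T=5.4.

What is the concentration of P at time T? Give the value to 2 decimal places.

RK4 with dt=0.01: 540 steps to T=5.4. Trajectory (selected grid times):
t=0.00: Z=18.88 P=34.38 Q=24.19 C=19.38
t=0.60: Z=18.93 P=35.25 Q=24.32 C=19.25
t=1.20: Z=18.98 P=36.11 Q=24.45 C=19.12
t=1.80: Z=19.03 P=36.98 Q=24.58 C=18.99
t=2.40: Z=19.08 P=37.84 Q=24.70 C=18.87
t=3.00: Z=19.13 P=38.70 Q=24.82 C=18.75
t=3.60: Z=19.18 P=39.56 Q=24.94 C=18.63
t=4.20: Z=19.23 P=40.42 Q=25.06 C=18.51
t=4.80: Z=19.29 P=41.27 Q=25.17 C=18.40
t=5.40: Z=19.34 P=42.13 Q=25.29 C=18.28
Read off P at T=5.4: 42.13

P at T = 42.13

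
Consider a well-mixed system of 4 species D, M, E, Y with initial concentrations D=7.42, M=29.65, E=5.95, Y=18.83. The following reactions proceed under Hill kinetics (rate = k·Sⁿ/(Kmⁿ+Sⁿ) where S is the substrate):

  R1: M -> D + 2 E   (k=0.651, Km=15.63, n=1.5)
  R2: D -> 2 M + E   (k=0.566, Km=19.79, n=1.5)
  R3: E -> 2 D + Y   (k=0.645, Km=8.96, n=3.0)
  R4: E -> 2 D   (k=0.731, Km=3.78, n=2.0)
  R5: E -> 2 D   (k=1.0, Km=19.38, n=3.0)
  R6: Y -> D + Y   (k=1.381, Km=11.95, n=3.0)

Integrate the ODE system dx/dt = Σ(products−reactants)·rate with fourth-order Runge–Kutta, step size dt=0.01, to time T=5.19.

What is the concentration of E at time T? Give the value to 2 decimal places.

E at T = 7.79

RK4 with dt=0.01: 519 steps to T=5.19. Trajectory (selected grid times):
t=0.00: D=7.42 M=29.65 E=5.95 Y=18.83
t=0.58: D=9.08 M=29.52 E=6.15 Y=18.92
t=1.15: D=10.73 M=29.42 E=6.36 Y=19.01
t=1.73: D=12.42 M=29.35 E=6.56 Y=19.11
t=2.31: D=14.13 M=29.31 E=6.77 Y=19.22
t=2.88: D=15.82 M=29.30 E=6.97 Y=19.34
t=3.46: D=17.56 M=29.31 E=7.18 Y=19.46
t=4.04: D=19.31 M=29.35 E=7.39 Y=19.59
t=4.61: D=21.06 M=29.41 E=7.59 Y=19.73
t=5.19: D=22.85 M=29.49 E=7.79 Y=19.87
Read off E at T=5.19: 7.79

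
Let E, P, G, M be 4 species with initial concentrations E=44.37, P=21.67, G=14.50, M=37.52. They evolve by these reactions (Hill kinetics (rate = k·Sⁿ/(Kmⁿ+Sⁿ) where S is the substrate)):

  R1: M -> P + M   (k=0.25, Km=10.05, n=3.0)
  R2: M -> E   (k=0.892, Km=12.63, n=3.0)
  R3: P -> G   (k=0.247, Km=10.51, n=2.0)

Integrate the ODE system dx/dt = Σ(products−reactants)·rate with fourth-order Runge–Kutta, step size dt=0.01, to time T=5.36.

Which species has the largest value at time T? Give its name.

Dominant species at T: E

RK4 with dt=0.01: 536 steps to T=5.36. Trajectory (selected grid times):
t=0.00: E=44.37 P=21.67 G=14.50 M=37.52
t=0.60: E=44.89 P=21.70 G=14.62 M=37.00
t=1.19: E=45.39 P=21.72 G=14.74 M=36.50
t=1.79: E=45.90 P=21.75 G=14.86 M=35.99
t=2.38: E=46.41 P=21.78 G=14.98 M=35.48
t=2.98: E=46.92 P=21.80 G=15.10 M=34.97
t=3.57: E=47.42 P=21.83 G=15.21 M=34.47
t=4.17: E=47.93 P=21.85 G=15.34 M=33.96
t=4.76: E=48.43 P=21.88 G=15.45 M=33.46
t=5.36: E=48.94 P=21.91 G=15.57 M=32.95
At T=5.36: E=48.94 P=21.91 G=15.57 M=32.95; the largest is E.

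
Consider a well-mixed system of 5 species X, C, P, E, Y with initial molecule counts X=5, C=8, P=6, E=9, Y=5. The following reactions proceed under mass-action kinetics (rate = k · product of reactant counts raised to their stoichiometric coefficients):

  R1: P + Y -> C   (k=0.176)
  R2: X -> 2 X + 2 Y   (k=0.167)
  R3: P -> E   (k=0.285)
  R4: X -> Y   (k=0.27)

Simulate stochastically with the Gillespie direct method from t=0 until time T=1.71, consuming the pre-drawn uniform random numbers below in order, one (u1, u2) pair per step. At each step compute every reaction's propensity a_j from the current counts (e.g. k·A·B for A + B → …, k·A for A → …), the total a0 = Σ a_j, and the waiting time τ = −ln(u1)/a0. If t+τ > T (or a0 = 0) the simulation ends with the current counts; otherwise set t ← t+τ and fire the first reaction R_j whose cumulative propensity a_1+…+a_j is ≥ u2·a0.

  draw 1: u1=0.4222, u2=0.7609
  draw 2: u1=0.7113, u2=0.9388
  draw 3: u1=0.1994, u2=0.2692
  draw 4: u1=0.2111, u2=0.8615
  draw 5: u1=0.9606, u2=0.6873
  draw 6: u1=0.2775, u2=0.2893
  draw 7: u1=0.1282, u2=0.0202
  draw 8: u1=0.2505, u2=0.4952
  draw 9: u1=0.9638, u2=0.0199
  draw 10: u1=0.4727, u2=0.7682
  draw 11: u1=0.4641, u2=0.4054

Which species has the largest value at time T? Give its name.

Dominant species at T: C

t=0.000: X=5 C=8 P=6 E=9 Y=5
Draw 1: a1=5.280, a2=0.835, a3=1.710, a4=1.350, a0=9.175; τ=−ln(0.4222)/9.175=0.094 → t=0.094; u2·a0=0.7609·9.175=6.981; a1+a2=6.115 < 6.981 ≤ a1+…+a3=7.825 → R3 fires; X=5 C=8 P=5 E=10 Y=5
Draw 2: a1=4.400, a2=0.835, a3=1.425, a4=1.350, a0=8.010; τ=−ln(0.7113)/8.010=0.043 → t=0.137; u2·a0=0.9388·8.010=7.520; a1+…+a3=6.660 < 7.520 ≤ a1+…+a4=8.010 → R4 fires; X=4 C=8 P=5 E=10 Y=6
Draw 3: a1=5.280, a2=0.668, a3=1.425, a4=1.080, a0=8.453; τ=−ln(0.1994)/8.453=0.191 → t=0.327; u2·a0=0.2692·8.453=2.276 ≤ a1=5.280 → R1 fires; X=4 C=9 P=4 E=10 Y=5
Draw 4: a1=3.520, a2=0.668, a3=1.140, a4=1.080, a0=6.408; τ=−ln(0.2111)/6.408=0.243 → t=0.570; u2·a0=0.8615·6.408=5.520; a1+…+a3=5.328 < 5.520 ≤ a1+…+a4=6.408 → R4 fires; X=3 C=9 P=4 E=10 Y=6
Draw 5: a1=4.224, a2=0.501, a3=1.140, a4=0.810, a0=6.675; τ=−ln(0.9606)/6.675=0.006 → t=0.576; u2·a0=0.6873·6.675=4.588; a1=4.224 < 4.588 ≤ a1+a2=4.725 → R2 fires; X=4 C=9 P=4 E=10 Y=8
Draw 6: a1=5.632, a2=0.668, a3=1.140, a4=1.080, a0=8.520; τ=−ln(0.2775)/8.520=0.150 → t=0.726; u2·a0=0.2893·8.520=2.465 ≤ a1=5.632 → R1 fires; X=4 C=10 P=3 E=10 Y=7
Draw 7: a1=3.696, a2=0.668, a3=0.855, a4=1.080, a0=6.299; τ=−ln(0.1282)/6.299=0.326 → t=1.053; u2·a0=0.0202·6.299=0.127 ≤ a1=3.696 → R1 fires; X=4 C=11 P=2 E=10 Y=6
Draw 8: a1=2.112, a2=0.668, a3=0.570, a4=1.080, a0=4.430; τ=−ln(0.2505)/4.430=0.312 → t=1.365; u2·a0=0.4952·4.430=2.194; a1=2.112 < 2.194 ≤ a1+a2=2.780 → R2 fires; X=5 C=11 P=2 E=10 Y=8
Draw 9: a1=2.816, a2=0.835, a3=0.570, a4=1.350, a0=5.571; τ=−ln(0.9638)/5.571=0.007 → t=1.372; u2·a0=0.0199·5.571=0.111 ≤ a1=2.816 → R1 fires; X=5 C=12 P=1 E=10 Y=7
Draw 10: a1=1.232, a2=0.835, a3=0.285, a4=1.350, a0=3.702; τ=−ln(0.4727)/3.702=0.202 → t=1.574; u2·a0=0.7682·3.702=2.844; a1+…+a3=2.352 < 2.844 ≤ a1+…+a4=3.702 → R4 fires; X=4 C=12 P=1 E=10 Y=8
Draw 11: a1=1.408, a2=0.668, a3=0.285, a4=1.080, a0=3.441; τ=−ln(0.4641)/3.441=0.223 → t=1.797 > T=1.71: stop.
At T=1.71: X=4 C=12 P=1 E=10 Y=8; the largest is C.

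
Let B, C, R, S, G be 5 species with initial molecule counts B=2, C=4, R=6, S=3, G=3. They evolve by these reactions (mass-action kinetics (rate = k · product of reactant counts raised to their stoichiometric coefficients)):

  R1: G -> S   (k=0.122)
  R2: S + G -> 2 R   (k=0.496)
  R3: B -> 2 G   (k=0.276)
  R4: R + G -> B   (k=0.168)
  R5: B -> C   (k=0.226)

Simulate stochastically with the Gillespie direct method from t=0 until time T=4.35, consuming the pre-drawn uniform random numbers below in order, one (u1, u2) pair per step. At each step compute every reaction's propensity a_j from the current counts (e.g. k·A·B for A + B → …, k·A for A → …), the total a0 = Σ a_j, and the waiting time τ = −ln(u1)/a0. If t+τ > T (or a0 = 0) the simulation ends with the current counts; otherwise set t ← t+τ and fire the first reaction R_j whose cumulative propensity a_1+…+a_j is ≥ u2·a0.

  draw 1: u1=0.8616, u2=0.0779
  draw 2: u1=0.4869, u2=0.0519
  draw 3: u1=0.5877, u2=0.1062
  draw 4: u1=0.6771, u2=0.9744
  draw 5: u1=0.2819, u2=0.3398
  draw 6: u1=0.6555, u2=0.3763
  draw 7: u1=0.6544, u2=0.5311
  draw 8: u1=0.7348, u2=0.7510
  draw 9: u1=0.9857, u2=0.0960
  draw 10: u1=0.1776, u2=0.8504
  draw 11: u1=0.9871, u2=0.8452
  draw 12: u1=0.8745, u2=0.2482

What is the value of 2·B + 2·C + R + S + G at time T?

Value at T = 24

Check how each reaction changes W = 2·B + 2·C + R + S + G (weight of products minus weight of reactants):
R1: G -> S: (1·1) − (1·1) = 1 − 1 = 0
R2: S + G -> 2 R: (1·2) − (1·1 + 1·1) = 2 − 2 = 0
R3: B -> 2 G: (1·2) − (2·1) = 2 − 2 = 0
R4: R + G -> B: (2·1) − (1·1 + 1·1) = 2 − 2 = 0
R5: B -> C: (2·1) − (2·1) = 2 − 2 = 0
Every reaction leaves W unchanged, so W is conserved and no simulation is needed: W(T) = W(0) = 2·2 + 2·4 + 6 + 3 + 3 = 24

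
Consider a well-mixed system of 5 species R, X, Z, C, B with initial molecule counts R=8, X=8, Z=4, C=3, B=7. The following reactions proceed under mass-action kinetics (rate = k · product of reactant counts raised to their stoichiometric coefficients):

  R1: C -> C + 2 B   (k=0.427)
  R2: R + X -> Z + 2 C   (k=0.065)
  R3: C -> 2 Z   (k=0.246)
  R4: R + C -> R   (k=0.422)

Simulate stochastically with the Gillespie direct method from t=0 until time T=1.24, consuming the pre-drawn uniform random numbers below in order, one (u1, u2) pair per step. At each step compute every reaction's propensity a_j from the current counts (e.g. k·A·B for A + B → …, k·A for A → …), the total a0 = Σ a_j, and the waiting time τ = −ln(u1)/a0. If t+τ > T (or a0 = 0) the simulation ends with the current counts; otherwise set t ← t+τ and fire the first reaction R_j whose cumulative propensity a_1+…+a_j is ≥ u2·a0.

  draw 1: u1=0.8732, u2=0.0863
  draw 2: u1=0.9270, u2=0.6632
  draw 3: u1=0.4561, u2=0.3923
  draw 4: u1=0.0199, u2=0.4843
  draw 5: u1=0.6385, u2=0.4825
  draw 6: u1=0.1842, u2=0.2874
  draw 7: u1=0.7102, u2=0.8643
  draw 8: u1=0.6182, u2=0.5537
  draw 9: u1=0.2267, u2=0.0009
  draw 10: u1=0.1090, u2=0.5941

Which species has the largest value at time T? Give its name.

t=0.000: R=8 X=8 Z=4 C=3 B=7
Draw 1: a1=1.281, a2=4.160, a3=0.738, a4=10.128, a0=16.307; τ=−ln(0.8732)/16.307=0.008 → t=0.008; u2·a0=0.0863·16.307=1.407; a1=1.281 < 1.407 ≤ a1+a2=5.441 → R2 fires; R=7 X=7 Z=5 C=5 B=7
Draw 2: a1=2.135, a2=3.185, a3=1.230, a4=14.770, a0=21.320; τ=−ln(0.9270)/21.320=0.004 → t=0.012; u2·a0=0.6632·21.320=14.139; a1+…+a3=6.550 < 14.139 ≤ a1+…+a4=21.320 → R4 fires; R=7 X=7 Z=5 C=4 B=7
Draw 3: a1=1.708, a2=3.185, a3=0.984, a4=11.816, a0=17.693; τ=−ln(0.4561)/17.693=0.044 → t=0.056; u2·a0=0.3923·17.693=6.941; a1+…+a3=5.877 < 6.941 ≤ a1+…+a4=17.693 → R4 fires; R=7 X=7 Z=5 C=3 B=7
Draw 4: a1=1.281, a2=3.185, a3=0.738, a4=8.862, a0=14.066; τ=−ln(0.0199)/14.066=0.278 → t=0.335; u2·a0=0.4843·14.066=6.812; a1+…+a3=5.204 < 6.812 ≤ a1+…+a4=14.066 → R4 fires; R=7 X=7 Z=5 C=2 B=7
Draw 5: a1=0.854, a2=3.185, a3=0.492, a4=5.908, a0=10.439; τ=−ln(0.6385)/10.439=0.043 → t=0.378; u2·a0=0.4825·10.439=5.037; a1+…+a3=4.531 < 5.037 ≤ a1+…+a4=10.439 → R4 fires; R=7 X=7 Z=5 C=1 B=7
Draw 6: a1=0.427, a2=3.185, a3=0.246, a4=2.954, a0=6.812; τ=−ln(0.1842)/6.812=0.248 → t=0.626; u2·a0=0.2874·6.812=1.958; a1=0.427 < 1.958 ≤ a1+a2=3.612 → R2 fires; R=6 X=6 Z=6 C=3 B=7
Draw 7: a1=1.281, a2=2.340, a3=0.738, a4=7.596, a0=11.955; τ=−ln(0.7102)/11.955=0.029 → t=0.655; u2·a0=0.8643·11.955=10.333; a1+…+a3=4.359 < 10.333 ≤ a1+…+a4=11.955 → R4 fires; R=6 X=6 Z=6 C=2 B=7
Draw 8: a1=0.854, a2=2.340, a3=0.492, a4=5.064, a0=8.750; τ=−ln(0.6182)/8.750=0.055 → t=0.710; u2·a0=0.5537·8.750=4.845; a1+…+a3=3.686 < 4.845 ≤ a1+…+a4=8.750 → R4 fires; R=6 X=6 Z=6 C=1 B=7
Draw 9: a1=0.427, a2=2.340, a3=0.246, a4=2.532, a0=5.545; τ=−ln(0.2267)/5.545=0.268 → t=0.977; u2·a0=0.0009·5.545=0.005 ≤ a1=0.427 → R1 fires; R=6 X=6 Z=6 C=1 B=9
Draw 10: a1=0.427, a2=2.340, a3=0.246, a4=2.532, a0=5.545; τ=−ln(0.1090)/5.545=0.400 → t=1.377 > T=1.24: stop.
At T=1.24: R=6 X=6 Z=6 C=1 B=9; the largest is B.

Dominant species at T: B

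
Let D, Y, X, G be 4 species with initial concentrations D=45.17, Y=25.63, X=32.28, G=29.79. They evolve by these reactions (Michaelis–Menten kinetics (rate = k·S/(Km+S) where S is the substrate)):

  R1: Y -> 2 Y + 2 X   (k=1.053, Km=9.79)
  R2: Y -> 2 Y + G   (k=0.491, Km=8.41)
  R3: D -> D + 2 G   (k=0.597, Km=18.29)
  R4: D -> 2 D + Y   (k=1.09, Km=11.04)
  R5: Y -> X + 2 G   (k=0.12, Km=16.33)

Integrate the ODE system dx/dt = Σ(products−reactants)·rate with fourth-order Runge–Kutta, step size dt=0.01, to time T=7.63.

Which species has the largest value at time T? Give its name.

Dominant species at T: D

RK4 with dt=0.01: 763 steps to T=7.63. Trajectory (selected grid times):
t=0.00: D=45.17 Y=25.63 X=32.28 G=29.79
t=0.85: D=45.92 Y=27.28 X=33.65 G=30.96
t=1.70: D=46.66 Y=28.95 X=35.04 G=32.13
t=2.54: D=47.41 Y=30.61 X=36.44 G=33.31
t=3.39: D=48.16 Y=32.31 X=37.87 G=34.51
t=4.24: D=48.91 Y=34.02 X=39.32 G=35.71
t=5.09: D=49.67 Y=35.75 X=40.79 G=36.93
t=5.93: D=50.42 Y=37.46 X=42.25 G=38.14
t=6.78: D=51.18 Y=39.20 X=43.75 G=39.37
t=7.63: D=51.94 Y=40.96 X=45.26 G=40.61
At T=7.63: D=51.94 Y=40.96 X=45.26 G=40.61; the largest is D.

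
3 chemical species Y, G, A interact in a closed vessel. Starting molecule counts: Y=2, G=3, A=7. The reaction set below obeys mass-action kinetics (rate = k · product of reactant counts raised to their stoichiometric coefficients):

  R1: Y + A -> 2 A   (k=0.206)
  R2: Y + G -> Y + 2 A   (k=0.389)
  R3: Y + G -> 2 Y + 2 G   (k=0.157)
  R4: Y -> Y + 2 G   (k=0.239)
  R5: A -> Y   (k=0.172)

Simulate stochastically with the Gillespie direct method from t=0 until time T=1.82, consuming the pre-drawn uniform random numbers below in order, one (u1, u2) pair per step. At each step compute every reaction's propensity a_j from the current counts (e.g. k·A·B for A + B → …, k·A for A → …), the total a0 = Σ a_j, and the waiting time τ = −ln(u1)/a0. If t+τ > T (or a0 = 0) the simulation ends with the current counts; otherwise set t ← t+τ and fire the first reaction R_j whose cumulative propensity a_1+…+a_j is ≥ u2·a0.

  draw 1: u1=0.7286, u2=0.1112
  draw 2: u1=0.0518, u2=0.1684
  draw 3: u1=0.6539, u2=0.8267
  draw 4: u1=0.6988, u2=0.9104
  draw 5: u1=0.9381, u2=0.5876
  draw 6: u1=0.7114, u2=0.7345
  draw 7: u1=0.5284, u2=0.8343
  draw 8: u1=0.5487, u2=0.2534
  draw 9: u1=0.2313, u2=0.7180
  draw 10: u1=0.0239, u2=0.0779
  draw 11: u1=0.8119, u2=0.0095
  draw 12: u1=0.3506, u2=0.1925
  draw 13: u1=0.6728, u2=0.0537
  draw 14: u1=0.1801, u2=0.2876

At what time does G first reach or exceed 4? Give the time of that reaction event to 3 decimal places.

Threshold first reached at t = 1.093

t=0.000: Y=2 G=3 A=7
Draw 1: a1=2.884, a2=2.334, a3=0.942, a4=0.478, a5=1.204, a0=7.842; τ=−ln(0.7286)/7.842=0.040 → t=0.040; u2·a0=0.1112·7.842=0.872 ≤ a1=2.884 → R1 fires; Y=1 G=3 A=8
Draw 2: a1=1.648, a2=1.167, a3=0.471, a4=0.239, a5=1.376, a0=4.901; τ=−ln(0.0518)/4.901=0.604 → t=0.644; u2·a0=0.1684·4.901=0.825 ≤ a1=1.648 → R1 fires; Y=0 G=3 A=9
Draw 3: a1=0.000, a2=0.000, a3=0.000, a4=0.000, a5=1.548, a0=1.548; τ=−ln(0.6539)/1.548=0.274 → t=0.919; u2·a0=0.8267·1.548=1.280; a1+…+a4=0.000 < 1.280 ≤ a1+…+a5=1.548 → R5 fires; Y=1 G=3 A=8
Draw 4: a1=1.648, a2=1.167, a3=0.471, a4=0.239, a5=1.376, a0=4.901; τ=−ln(0.6988)/4.901=0.073 → t=0.992; u2·a0=0.9104·4.901=4.462; a1+…+a4=3.525 < 4.462 ≤ a1+…+a5=4.901 → R5 fires; Y=2 G=3 A=7
Draw 5: a1=2.884, a2=2.334, a3=0.942, a4=0.478, a5=1.204, a0=7.842; τ=−ln(0.9381)/7.842=0.008 → t=1.000; u2·a0=0.5876·7.842=4.608; a1=2.884 < 4.608 ≤ a1+a2=5.218 → R2 fires; Y=2 G=2 A=9
Draw 6: a1=3.708, a2=1.556, a3=0.628, a4=0.478, a5=1.548, a0=7.918; τ=−ln(0.7114)/7.918=0.043 → t=1.043; u2·a0=0.7345·7.918=5.816; a1+a2=5.264 < 5.816 ≤ a1+…+a3=5.892 → R3 fires; Y=3 G=3 A=9
Draw 7: a1=5.562, a2=3.501, a3=1.413, a4=0.717, a5=1.548, a0=12.741; τ=−ln(0.5284)/12.741=0.050 → t=1.093; u2·a0=0.8343·12.741=10.630; a1+…+a3=10.476 < 10.630 ≤ a1+…+a4=11.193 → R4 fires; Y=3 G=5 A=9
Draw 8: a1=5.562, a2=5.835, a3=2.355, a4=0.717, a5=1.548, a0=16.017; τ=−ln(0.5487)/16.017=0.037 → t=1.131; u2·a0=0.2534·16.017=4.059 ≤ a1=5.562 → R1 fires; Y=2 G=5 A=10
Draw 9: a1=4.120, a2=3.890, a3=1.570, a4=0.478, a5=1.720, a0=11.778; τ=−ln(0.2313)/11.778=0.124 → t=1.255; u2·a0=0.7180·11.778=8.457; a1+a2=8.010 < 8.457 ≤ a1+…+a3=9.580 → R3 fires; Y=3 G=6 A=10
Draw 10: a1=6.180, a2=7.002, a3=2.826, a4=0.717, a5=1.720, a0=18.445; τ=−ln(0.0239)/18.445=0.202 → t=1.457; u2·a0=0.0779·18.445=1.437 ≤ a1=6.180 → R1 fires; Y=2 G=6 A=11
Draw 11: a1=4.532, a2=4.668, a3=1.884, a4=0.478, a5=1.892, a0=13.454; τ=−ln(0.8119)/13.454=0.015 → t=1.473; u2·a0=0.0095·13.454=0.128 ≤ a1=4.532 → R1 fires; Y=1 G=6 A=12
Draw 12: a1=2.472, a2=2.334, a3=0.942, a4=0.239, a5=2.064, a0=8.051; τ=−ln(0.3506)/8.051=0.130 → t=1.603; u2·a0=0.1925·8.051=1.550 ≤ a1=2.472 → R1 fires; Y=0 G=6 A=13
Draw 13: a1=0.000, a2=0.000, a3=0.000, a4=0.000, a5=2.236, a0=2.236; τ=−ln(0.6728)/2.236=0.177 → t=1.780; u2·a0=0.0537·2.236=0.120; a1+…+a4=0.000 < 0.120 ≤ a1+…+a5=2.236 → R5 fires; Y=1 G=6 A=12
Draw 14: a1=2.472, a2=2.334, a3=0.942, a4=0.239, a5=2.064, a0=8.051; τ=−ln(0.1801)/8.051=0.213 → t=1.993 > T=1.82: stop.
G first becomes ≥ 4 when it reaches 5 at the event at t=1.093.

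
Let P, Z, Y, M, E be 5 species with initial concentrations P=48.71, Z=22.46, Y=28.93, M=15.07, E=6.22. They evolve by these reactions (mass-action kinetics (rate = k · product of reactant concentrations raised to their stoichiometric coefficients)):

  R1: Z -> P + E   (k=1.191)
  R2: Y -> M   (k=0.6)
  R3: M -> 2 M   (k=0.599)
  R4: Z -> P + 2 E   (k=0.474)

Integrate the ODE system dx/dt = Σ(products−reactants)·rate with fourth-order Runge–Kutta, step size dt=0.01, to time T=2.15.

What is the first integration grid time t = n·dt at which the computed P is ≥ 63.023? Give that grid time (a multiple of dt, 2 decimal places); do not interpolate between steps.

RK4 with dt=0.01: 215 steps to T=2.15. Trajectory (selected grid times):
t=0.00: P=48.71 Z=22.46 Y=28.93 M=15.07 E=6.22
t=0.24: P=56.11 Z=15.06 Y=25.05 M=21.58 E=15.72
t=0.48: P=61.07 Z=10.10 Y=21.69 M=28.54 E=22.10
t=0.60: P=62.90 Z=8.27 Y=20.18 M=32.22 E=24.45
t=0.61: P=63.04 Z=8.13 Y=20.06 M=32.54 E=24.62
t=0.72: P=64.40 Z=6.77 Y=18.78 M=36.08 E=26.37
t=0.96: P=66.63 Z=4.54 Y=16.26 M=44.37 E=29.24
t=1.19: P=68.07 Z=3.10 Y=14.17 M=53.18 E=31.10
t=1.43: P=69.09 Z=2.08 Y=12.27 M=63.45 E=32.41
t=1.67: P=69.78 Z=1.39 Y=10.62 M=75.03 E=33.28
t=1.91: P=70.24 Z=0.93 Y=9.20 M=88.16 E=33.87
t=2.15: P=70.54 Z=0.63 Y=7.96 M=103.12 E=34.27
P(0.60)=62.899 < 63.023 but P(0.61)=63.036 ≥ 63.023, so the first grid time is t=0.61.

Threshold first reached at t = 0.61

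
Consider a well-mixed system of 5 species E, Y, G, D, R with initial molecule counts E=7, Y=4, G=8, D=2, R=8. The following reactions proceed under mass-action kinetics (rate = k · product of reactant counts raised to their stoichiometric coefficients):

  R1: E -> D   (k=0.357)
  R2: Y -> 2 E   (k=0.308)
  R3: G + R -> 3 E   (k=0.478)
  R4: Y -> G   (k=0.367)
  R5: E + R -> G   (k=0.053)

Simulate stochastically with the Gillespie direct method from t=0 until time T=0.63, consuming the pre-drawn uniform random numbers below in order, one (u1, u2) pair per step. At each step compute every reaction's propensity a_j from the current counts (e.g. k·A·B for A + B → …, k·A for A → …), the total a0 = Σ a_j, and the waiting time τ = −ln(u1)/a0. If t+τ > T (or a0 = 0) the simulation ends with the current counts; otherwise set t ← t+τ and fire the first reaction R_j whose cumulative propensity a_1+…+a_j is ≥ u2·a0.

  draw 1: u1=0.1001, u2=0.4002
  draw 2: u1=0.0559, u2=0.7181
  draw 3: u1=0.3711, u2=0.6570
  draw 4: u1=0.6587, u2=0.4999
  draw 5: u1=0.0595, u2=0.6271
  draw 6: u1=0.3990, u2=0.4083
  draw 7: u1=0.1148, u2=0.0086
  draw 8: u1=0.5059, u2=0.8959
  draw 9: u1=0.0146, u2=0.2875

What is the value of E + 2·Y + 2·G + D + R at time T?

Value at T = 41

Check how each reaction changes W = E + 2·Y + 2·G + D + R (weight of products minus weight of reactants):
R1: E -> D: (1·1) − (1·1) = 1 − 1 = 0
R2: Y -> 2 E: (1·2) − (2·1) = 2 − 2 = 0
R3: G + R -> 3 E: (1·3) − (2·1 + 1·1) = 3 − 3 = 0
R4: Y -> G: (2·1) − (2·1) = 2 − 2 = 0
R5: E + R -> G: (2·1) − (1·1 + 1·1) = 2 − 2 = 0
Every reaction leaves W unchanged, so W is conserved and no simulation is needed: W(T) = W(0) = 7 + 2·4 + 2·8 + 2 + 8 = 41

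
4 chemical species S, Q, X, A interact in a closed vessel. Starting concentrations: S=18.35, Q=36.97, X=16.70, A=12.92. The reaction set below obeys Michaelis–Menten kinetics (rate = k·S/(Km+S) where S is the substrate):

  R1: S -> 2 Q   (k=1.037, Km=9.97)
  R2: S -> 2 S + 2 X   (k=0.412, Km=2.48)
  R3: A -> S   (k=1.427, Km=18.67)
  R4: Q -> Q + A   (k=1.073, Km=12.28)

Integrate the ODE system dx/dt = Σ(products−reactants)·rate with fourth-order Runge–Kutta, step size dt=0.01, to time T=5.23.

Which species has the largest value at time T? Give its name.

RK4 with dt=0.01: 523 steps to T=5.23. Trajectory (selected grid times):
t=0.00: S=18.35 Q=36.97 X=16.70 A=12.92
t=0.58: S=18.51 Q=37.75 X=17.12 A=13.05
t=1.16: S=18.67 Q=38.53 X=17.54 A=13.18
t=1.74: S=18.83 Q=39.32 X=17.96 A=13.31
t=2.32: S=19.00 Q=40.11 X=18.39 A=13.44
t=2.91: S=19.16 Q=40.91 X=18.82 A=13.57
t=3.49: S=19.33 Q=41.70 X=19.24 A=13.70
t=4.07: S=19.49 Q=42.50 X=19.66 A=13.83
t=4.65: S=19.66 Q=43.29 X=20.09 A=13.96
t=5.23: S=19.83 Q=44.09 X=20.51 A=14.09
At T=5.23: S=19.83 Q=44.09 X=20.51 A=14.09; the largest is Q.

Dominant species at T: Q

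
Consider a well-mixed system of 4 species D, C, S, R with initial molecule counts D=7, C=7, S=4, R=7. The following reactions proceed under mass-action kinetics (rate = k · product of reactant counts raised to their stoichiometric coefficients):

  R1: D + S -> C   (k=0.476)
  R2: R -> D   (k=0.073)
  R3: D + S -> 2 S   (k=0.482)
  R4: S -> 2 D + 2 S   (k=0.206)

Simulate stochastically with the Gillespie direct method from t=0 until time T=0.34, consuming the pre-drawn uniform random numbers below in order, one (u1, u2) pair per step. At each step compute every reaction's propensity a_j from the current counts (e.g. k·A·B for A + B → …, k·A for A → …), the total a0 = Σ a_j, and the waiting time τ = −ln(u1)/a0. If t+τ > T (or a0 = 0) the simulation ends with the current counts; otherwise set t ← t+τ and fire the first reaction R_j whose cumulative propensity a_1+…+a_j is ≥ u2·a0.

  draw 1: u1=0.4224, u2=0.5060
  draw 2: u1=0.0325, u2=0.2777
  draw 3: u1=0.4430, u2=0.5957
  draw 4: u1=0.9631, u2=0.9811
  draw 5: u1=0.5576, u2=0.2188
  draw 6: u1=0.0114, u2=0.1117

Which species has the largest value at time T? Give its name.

Dominant species at T: C

t=0.000: D=7 C=7 S=4 R=7
Draw 1: a1=13.328, a2=0.511, a3=13.496, a4=0.824, a0=28.159; τ=−ln(0.4224)/28.159=0.031 → t=0.031; u2·a0=0.5060·28.159=14.248; a1+a2=13.839 < 14.248 ≤ a1+…+a3=27.335 → R3 fires; D=6 C=7 S=5 R=7
Draw 2: a1=14.280, a2=0.511, a3=14.460, a4=1.030, a0=30.281; τ=−ln(0.0325)/30.281=0.113 → t=0.144; u2·a0=0.2777·30.281=8.409 ≤ a1=14.280 → R1 fires; D=5 C=8 S=4 R=7
Draw 3: a1=9.520, a2=0.511, a3=9.640, a4=0.824, a0=20.495; τ=−ln(0.4430)/20.495=0.040 → t=0.183; u2·a0=0.5957·20.495=12.209; a1+a2=10.031 < 12.209 ≤ a1+…+a3=19.671 → R3 fires; D=4 C=8 S=5 R=7
Draw 4: a1=9.520, a2=0.511, a3=9.640, a4=1.030, a0=20.701; τ=−ln(0.9631)/20.701=0.002 → t=0.185; u2·a0=0.9811·20.701=20.310; a1+…+a3=19.671 < 20.310 ≤ a1+…+a4=20.701 → R4 fires; D=6 C=8 S=6 R=7
Draw 5: a1=17.136, a2=0.511, a3=17.352, a4=1.236, a0=36.235; τ=−ln(0.5576)/36.235=0.016 → t=0.201; u2·a0=0.2188·36.235=7.928 ≤ a1=17.136 → R1 fires; D=5 C=9 S=5 R=7
Draw 6: a1=11.900, a2=0.511, a3=12.050, a4=1.030, a0=25.491; τ=−ln(0.0114)/25.491=0.176 → t=0.377 > T=0.34: stop.
At T=0.34: D=5 C=9 S=5 R=7; the largest is C.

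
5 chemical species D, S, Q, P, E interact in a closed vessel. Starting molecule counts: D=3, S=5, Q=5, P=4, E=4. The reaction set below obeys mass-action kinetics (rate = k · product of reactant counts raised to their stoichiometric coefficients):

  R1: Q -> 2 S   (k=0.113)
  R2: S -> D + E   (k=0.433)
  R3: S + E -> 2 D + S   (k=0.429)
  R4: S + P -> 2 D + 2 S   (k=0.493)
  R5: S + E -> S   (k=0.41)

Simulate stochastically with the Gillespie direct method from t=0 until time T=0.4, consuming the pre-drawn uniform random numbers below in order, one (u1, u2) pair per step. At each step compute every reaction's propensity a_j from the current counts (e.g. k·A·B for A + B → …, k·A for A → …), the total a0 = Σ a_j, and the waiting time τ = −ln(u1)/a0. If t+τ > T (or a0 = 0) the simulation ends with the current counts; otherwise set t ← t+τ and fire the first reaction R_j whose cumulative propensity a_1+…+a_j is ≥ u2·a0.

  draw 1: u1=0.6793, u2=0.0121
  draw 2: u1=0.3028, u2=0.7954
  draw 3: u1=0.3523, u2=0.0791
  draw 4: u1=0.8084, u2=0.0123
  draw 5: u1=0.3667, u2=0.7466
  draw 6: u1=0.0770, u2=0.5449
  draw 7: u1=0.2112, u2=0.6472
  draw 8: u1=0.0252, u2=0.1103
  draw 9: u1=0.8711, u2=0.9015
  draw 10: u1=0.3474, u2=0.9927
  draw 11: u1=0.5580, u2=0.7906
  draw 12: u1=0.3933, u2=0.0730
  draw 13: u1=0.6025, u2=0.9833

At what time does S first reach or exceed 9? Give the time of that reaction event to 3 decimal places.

Threshold first reached at t = 0.165

t=0.000: D=3 S=5 Q=5 P=4 E=4
Draw 1: a1=0.565, a2=2.165, a3=8.580, a4=9.860, a5=8.200, a0=29.370; τ=−ln(0.6793)/29.370=0.013 → t=0.013; u2·a0=0.0121·29.370=0.355 ≤ a1=0.565 → R1 fires; D=3 S=7 Q=4 P=4 E=4
Draw 2: a1=0.452, a2=3.031, a3=12.012, a4=13.804, a5=11.480, a0=40.779; τ=−ln(0.3028)/40.779=0.029 → t=0.042; u2·a0=0.7954·40.779=32.436; a1+…+a4=29.299 < 32.436 ≤ a1+…+a5=40.779 → R5 fires; D=3 S=7 Q=4 P=4 E=3
Draw 3: a1=0.452, a2=3.031, a3=9.009, a4=13.804, a5=8.610, a0=34.906; τ=−ln(0.3523)/34.906=0.030 → t=0.072; u2·a0=0.0791·34.906=2.761; a1=0.452 < 2.761 ≤ a1+a2=3.483 → R2 fires; D=4 S=6 Q=4 P=4 E=4
Draw 4: a1=0.452, a2=2.598, a3=10.296, a4=11.832, a5=9.840, a0=35.018; τ=−ln(0.8084)/35.018=0.006 → t=0.078; u2·a0=0.0123·35.018=0.431 ≤ a1=0.452 → R1 fires; D=4 S=8 Q=3 P=4 E=4
Draw 5: a1=0.339, a2=3.464, a3=13.728, a4=15.776, a5=13.120, a0=46.427; τ=−ln(0.3667)/46.427=0.022 → t=0.100; u2·a0=0.7466·46.427=34.662; a1+…+a4=33.307 < 34.662 ≤ a1+…+a5=46.427 → R5 fires; D=4 S=8 Q=3 P=4 E=3
Draw 6: a1=0.339, a2=3.464, a3=10.296, a4=15.776, a5=9.840, a0=39.715; τ=−ln(0.0770)/39.715=0.065 → t=0.165; u2·a0=0.5449·39.715=21.641; a1+…+a3=14.099 < 21.641 ≤ a1+…+a4=29.875 → R4 fires; D=6 S=9 Q=3 P=3 E=3
Draw 7: a1=0.339, a2=3.897, a3=11.583, a4=13.311, a5=11.070, a0=40.200; τ=−ln(0.2112)/40.200=0.039 → t=0.203; u2·a0=0.6472·40.200=26.017; a1+…+a3=15.819 < 26.017 ≤ a1+…+a4=29.130 → R4 fires; D=8 S=10 Q=3 P=2 E=3
Draw 8: a1=0.339, a2=4.330, a3=12.870, a4=9.860, a5=12.300, a0=39.699; τ=−ln(0.0252)/39.699=0.093 → t=0.296; u2·a0=0.1103·39.699=4.379; a1=0.339 < 4.379 ≤ a1+a2=4.669 → R2 fires; D=9 S=9 Q=3 P=2 E=4
Draw 9: a1=0.339, a2=3.897, a3=15.444, a4=8.874, a5=14.760, a0=43.314; τ=−ln(0.8711)/43.314=0.003 → t=0.299; u2·a0=0.9015·43.314=39.048; a1+…+a4=28.554 < 39.048 ≤ a1+…+a5=43.314 → R5 fires; D=9 S=9 Q=3 P=2 E=3
Draw 10: a1=0.339, a2=3.897, a3=11.583, a4=8.874, a5=11.070, a0=35.763; τ=−ln(0.3474)/35.763=0.030 → t=0.329; u2·a0=0.9927·35.763=35.502; a1+…+a4=24.693 < 35.502 ≤ a1+…+a5=35.763 → R5 fires; D=9 S=9 Q=3 P=2 E=2
Draw 11: a1=0.339, a2=3.897, a3=7.722, a4=8.874, a5=7.380, a0=28.212; τ=−ln(0.5580)/28.212=0.021 → t=0.349; u2·a0=0.7906·28.212=22.304; a1+…+a4=20.832 < 22.304 ≤ a1+…+a5=28.212 → R5 fires; D=9 S=9 Q=3 P=2 E=1
Draw 12: a1=0.339, a2=3.897, a3=3.861, a4=8.874, a5=3.690, a0=20.661; τ=−ln(0.3933)/20.661=0.045 → t=0.395; u2·a0=0.0730·20.661=1.508; a1=0.339 < 1.508 ≤ a1+a2=4.236 → R2 fires; D=10 S=8 Q=3 P=2 E=2
Draw 13: a1=0.339, a2=3.464, a3=6.864, a4=7.888, a5=6.560, a0=25.115; τ=−ln(0.6025)/25.115=0.020 → t=0.415 > T=0.4: stop.
S first becomes ≥ 9 when it reaches 9 at the event at t=0.165.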